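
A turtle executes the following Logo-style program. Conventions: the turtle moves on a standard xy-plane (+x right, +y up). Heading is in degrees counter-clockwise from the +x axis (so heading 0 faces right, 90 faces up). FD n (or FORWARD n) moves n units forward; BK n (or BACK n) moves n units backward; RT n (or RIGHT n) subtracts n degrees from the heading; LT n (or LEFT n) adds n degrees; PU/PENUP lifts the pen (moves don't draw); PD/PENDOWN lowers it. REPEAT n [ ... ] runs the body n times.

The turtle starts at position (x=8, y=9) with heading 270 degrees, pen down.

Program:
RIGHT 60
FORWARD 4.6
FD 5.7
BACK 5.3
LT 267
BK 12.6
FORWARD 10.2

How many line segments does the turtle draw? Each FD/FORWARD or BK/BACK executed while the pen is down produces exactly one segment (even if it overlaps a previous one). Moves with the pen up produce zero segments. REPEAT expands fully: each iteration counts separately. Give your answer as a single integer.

Executing turtle program step by step:
Start: pos=(8,9), heading=270, pen down
RT 60: heading 270 -> 210
FD 4.6: (8,9) -> (4.016,6.7) [heading=210, draw]
FD 5.7: (4.016,6.7) -> (-0.92,3.85) [heading=210, draw]
BK 5.3: (-0.92,3.85) -> (3.67,6.5) [heading=210, draw]
LT 267: heading 210 -> 117
BK 12.6: (3.67,6.5) -> (9.39,-4.727) [heading=117, draw]
FD 10.2: (9.39,-4.727) -> (4.759,4.362) [heading=117, draw]
Final: pos=(4.759,4.362), heading=117, 5 segment(s) drawn
Segments drawn: 5

Answer: 5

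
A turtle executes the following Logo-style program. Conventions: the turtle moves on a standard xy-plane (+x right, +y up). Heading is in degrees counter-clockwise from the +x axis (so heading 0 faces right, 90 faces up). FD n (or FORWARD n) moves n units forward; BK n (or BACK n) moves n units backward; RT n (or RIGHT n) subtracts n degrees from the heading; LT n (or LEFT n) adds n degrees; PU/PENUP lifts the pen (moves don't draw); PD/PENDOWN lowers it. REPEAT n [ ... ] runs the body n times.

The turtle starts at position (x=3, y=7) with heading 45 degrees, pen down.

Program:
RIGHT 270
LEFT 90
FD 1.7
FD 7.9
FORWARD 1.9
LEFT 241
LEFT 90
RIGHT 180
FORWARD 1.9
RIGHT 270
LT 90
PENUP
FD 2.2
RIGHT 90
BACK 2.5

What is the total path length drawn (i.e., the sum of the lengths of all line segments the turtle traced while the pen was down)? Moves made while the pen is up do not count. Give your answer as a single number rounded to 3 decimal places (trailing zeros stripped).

Executing turtle program step by step:
Start: pos=(3,7), heading=45, pen down
RT 270: heading 45 -> 135
LT 90: heading 135 -> 225
FD 1.7: (3,7) -> (1.798,5.798) [heading=225, draw]
FD 7.9: (1.798,5.798) -> (-3.788,0.212) [heading=225, draw]
FD 1.9: (-3.788,0.212) -> (-5.132,-1.132) [heading=225, draw]
LT 241: heading 225 -> 106
LT 90: heading 106 -> 196
RT 180: heading 196 -> 16
FD 1.9: (-5.132,-1.132) -> (-3.305,-0.608) [heading=16, draw]
RT 270: heading 16 -> 106
LT 90: heading 106 -> 196
PU: pen up
FD 2.2: (-3.305,-0.608) -> (-5.42,-1.214) [heading=196, move]
RT 90: heading 196 -> 106
BK 2.5: (-5.42,-1.214) -> (-4.731,-3.618) [heading=106, move]
Final: pos=(-4.731,-3.618), heading=106, 4 segment(s) drawn

Segment lengths:
  seg 1: (3,7) -> (1.798,5.798), length = 1.7
  seg 2: (1.798,5.798) -> (-3.788,0.212), length = 7.9
  seg 3: (-3.788,0.212) -> (-5.132,-1.132), length = 1.9
  seg 4: (-5.132,-1.132) -> (-3.305,-0.608), length = 1.9
Total = 13.4

Answer: 13.4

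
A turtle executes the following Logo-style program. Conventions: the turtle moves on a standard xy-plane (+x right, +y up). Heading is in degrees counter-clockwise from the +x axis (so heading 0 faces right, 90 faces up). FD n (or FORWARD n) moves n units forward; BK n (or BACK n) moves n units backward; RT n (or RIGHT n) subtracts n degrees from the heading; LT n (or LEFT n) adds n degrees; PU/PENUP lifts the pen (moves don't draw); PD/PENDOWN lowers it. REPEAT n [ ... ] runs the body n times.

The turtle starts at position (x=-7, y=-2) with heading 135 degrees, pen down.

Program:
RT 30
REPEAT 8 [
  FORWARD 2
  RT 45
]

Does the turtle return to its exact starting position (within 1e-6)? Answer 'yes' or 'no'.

Executing turtle program step by step:
Start: pos=(-7,-2), heading=135, pen down
RT 30: heading 135 -> 105
REPEAT 8 [
  -- iteration 1/8 --
  FD 2: (-7,-2) -> (-7.518,-0.068) [heading=105, draw]
  RT 45: heading 105 -> 60
  -- iteration 2/8 --
  FD 2: (-7.518,-0.068) -> (-6.518,1.664) [heading=60, draw]
  RT 45: heading 60 -> 15
  -- iteration 3/8 --
  FD 2: (-6.518,1.664) -> (-4.586,2.182) [heading=15, draw]
  RT 45: heading 15 -> 330
  -- iteration 4/8 --
  FD 2: (-4.586,2.182) -> (-2.854,1.182) [heading=330, draw]
  RT 45: heading 330 -> 285
  -- iteration 5/8 --
  FD 2: (-2.854,1.182) -> (-2.336,-0.75) [heading=285, draw]
  RT 45: heading 285 -> 240
  -- iteration 6/8 --
  FD 2: (-2.336,-0.75) -> (-3.336,-2.482) [heading=240, draw]
  RT 45: heading 240 -> 195
  -- iteration 7/8 --
  FD 2: (-3.336,-2.482) -> (-5.268,-3) [heading=195, draw]
  RT 45: heading 195 -> 150
  -- iteration 8/8 --
  FD 2: (-5.268,-3) -> (-7,-2) [heading=150, draw]
  RT 45: heading 150 -> 105
]
Final: pos=(-7,-2), heading=105, 8 segment(s) drawn

Start position: (-7, -2)
Final position: (-7, -2)
Distance = 0; < 1e-6 -> CLOSED

Answer: yes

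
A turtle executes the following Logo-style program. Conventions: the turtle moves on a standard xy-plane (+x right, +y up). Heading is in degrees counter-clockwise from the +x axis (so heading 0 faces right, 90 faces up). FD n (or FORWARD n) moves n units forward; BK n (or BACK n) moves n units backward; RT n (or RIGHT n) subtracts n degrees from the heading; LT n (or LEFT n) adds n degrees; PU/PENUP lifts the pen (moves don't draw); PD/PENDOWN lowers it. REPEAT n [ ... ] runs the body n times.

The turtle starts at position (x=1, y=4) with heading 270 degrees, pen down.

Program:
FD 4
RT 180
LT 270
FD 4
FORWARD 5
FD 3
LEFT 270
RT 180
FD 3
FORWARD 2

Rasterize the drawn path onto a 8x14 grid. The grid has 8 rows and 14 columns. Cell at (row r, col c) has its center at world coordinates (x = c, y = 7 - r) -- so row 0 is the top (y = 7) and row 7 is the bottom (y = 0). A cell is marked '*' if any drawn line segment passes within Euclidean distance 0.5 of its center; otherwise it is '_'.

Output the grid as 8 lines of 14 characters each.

Answer: ______________
______________
_____________*
_*___________*
_*___________*
_*___________*
_*___________*
_*************

Derivation:
Segment 0: (1,4) -> (1,0)
Segment 1: (1,0) -> (5,-0)
Segment 2: (5,-0) -> (10,-0)
Segment 3: (10,-0) -> (13,-0)
Segment 4: (13,-0) -> (13,3)
Segment 5: (13,3) -> (13,5)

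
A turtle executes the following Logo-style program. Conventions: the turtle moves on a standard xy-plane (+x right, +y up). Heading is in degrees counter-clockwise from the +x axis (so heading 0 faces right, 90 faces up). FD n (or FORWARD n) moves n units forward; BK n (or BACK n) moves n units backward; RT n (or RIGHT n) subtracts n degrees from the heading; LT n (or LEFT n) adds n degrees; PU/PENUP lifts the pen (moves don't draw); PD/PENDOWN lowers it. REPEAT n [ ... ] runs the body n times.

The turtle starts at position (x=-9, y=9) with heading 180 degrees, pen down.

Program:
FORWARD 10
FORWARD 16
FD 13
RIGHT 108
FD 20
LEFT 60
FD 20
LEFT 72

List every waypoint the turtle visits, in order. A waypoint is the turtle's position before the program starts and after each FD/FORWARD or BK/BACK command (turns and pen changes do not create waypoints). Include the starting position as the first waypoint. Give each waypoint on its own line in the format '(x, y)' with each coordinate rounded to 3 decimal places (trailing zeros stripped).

Executing turtle program step by step:
Start: pos=(-9,9), heading=180, pen down
FD 10: (-9,9) -> (-19,9) [heading=180, draw]
FD 16: (-19,9) -> (-35,9) [heading=180, draw]
FD 13: (-35,9) -> (-48,9) [heading=180, draw]
RT 108: heading 180 -> 72
FD 20: (-48,9) -> (-41.82,28.021) [heading=72, draw]
LT 60: heading 72 -> 132
FD 20: (-41.82,28.021) -> (-55.202,42.884) [heading=132, draw]
LT 72: heading 132 -> 204
Final: pos=(-55.202,42.884), heading=204, 5 segment(s) drawn
Waypoints (6 total):
(-9, 9)
(-19, 9)
(-35, 9)
(-48, 9)
(-41.82, 28.021)
(-55.202, 42.884)

Answer: (-9, 9)
(-19, 9)
(-35, 9)
(-48, 9)
(-41.82, 28.021)
(-55.202, 42.884)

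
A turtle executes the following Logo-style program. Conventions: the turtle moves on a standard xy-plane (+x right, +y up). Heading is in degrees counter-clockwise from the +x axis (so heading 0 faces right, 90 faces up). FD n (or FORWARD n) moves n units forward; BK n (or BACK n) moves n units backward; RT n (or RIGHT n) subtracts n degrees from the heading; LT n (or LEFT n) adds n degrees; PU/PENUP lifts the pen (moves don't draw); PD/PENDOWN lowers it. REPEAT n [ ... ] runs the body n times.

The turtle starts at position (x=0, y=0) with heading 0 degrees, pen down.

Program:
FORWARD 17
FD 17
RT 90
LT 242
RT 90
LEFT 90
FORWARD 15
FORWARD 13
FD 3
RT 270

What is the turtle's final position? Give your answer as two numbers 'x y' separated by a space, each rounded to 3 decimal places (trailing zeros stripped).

Answer: 6.629 14.554

Derivation:
Executing turtle program step by step:
Start: pos=(0,0), heading=0, pen down
FD 17: (0,0) -> (17,0) [heading=0, draw]
FD 17: (17,0) -> (34,0) [heading=0, draw]
RT 90: heading 0 -> 270
LT 242: heading 270 -> 152
RT 90: heading 152 -> 62
LT 90: heading 62 -> 152
FD 15: (34,0) -> (20.756,7.042) [heading=152, draw]
FD 13: (20.756,7.042) -> (9.277,13.145) [heading=152, draw]
FD 3: (9.277,13.145) -> (6.629,14.554) [heading=152, draw]
RT 270: heading 152 -> 242
Final: pos=(6.629,14.554), heading=242, 5 segment(s) drawn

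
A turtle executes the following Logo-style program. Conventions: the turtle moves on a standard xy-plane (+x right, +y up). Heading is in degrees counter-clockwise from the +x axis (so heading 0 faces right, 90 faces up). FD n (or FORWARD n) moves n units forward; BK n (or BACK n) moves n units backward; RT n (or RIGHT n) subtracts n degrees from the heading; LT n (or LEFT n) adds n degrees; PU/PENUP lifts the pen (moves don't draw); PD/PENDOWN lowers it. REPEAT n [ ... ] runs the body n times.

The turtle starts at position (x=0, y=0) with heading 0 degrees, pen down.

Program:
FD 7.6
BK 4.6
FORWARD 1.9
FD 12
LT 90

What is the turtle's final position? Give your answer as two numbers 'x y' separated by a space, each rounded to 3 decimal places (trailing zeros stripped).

Answer: 16.9 0

Derivation:
Executing turtle program step by step:
Start: pos=(0,0), heading=0, pen down
FD 7.6: (0,0) -> (7.6,0) [heading=0, draw]
BK 4.6: (7.6,0) -> (3,0) [heading=0, draw]
FD 1.9: (3,0) -> (4.9,0) [heading=0, draw]
FD 12: (4.9,0) -> (16.9,0) [heading=0, draw]
LT 90: heading 0 -> 90
Final: pos=(16.9,0), heading=90, 4 segment(s) drawn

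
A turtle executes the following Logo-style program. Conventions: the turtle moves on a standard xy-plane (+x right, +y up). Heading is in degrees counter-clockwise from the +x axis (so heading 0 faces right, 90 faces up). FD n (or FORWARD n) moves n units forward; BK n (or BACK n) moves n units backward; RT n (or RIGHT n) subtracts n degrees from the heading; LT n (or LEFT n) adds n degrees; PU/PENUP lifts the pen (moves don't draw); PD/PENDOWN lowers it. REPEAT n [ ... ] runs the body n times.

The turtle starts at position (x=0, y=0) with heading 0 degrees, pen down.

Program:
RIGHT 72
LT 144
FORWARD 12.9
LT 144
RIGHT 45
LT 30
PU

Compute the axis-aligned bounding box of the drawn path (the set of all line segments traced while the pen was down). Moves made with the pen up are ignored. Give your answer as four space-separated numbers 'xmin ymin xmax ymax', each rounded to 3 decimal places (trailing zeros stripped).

Answer: 0 0 3.986 12.269

Derivation:
Executing turtle program step by step:
Start: pos=(0,0), heading=0, pen down
RT 72: heading 0 -> 288
LT 144: heading 288 -> 72
FD 12.9: (0,0) -> (3.986,12.269) [heading=72, draw]
LT 144: heading 72 -> 216
RT 45: heading 216 -> 171
LT 30: heading 171 -> 201
PU: pen up
Final: pos=(3.986,12.269), heading=201, 1 segment(s) drawn

Segment endpoints: x in {0, 3.986}, y in {0, 12.269}
xmin=0, ymin=0, xmax=3.986, ymax=12.269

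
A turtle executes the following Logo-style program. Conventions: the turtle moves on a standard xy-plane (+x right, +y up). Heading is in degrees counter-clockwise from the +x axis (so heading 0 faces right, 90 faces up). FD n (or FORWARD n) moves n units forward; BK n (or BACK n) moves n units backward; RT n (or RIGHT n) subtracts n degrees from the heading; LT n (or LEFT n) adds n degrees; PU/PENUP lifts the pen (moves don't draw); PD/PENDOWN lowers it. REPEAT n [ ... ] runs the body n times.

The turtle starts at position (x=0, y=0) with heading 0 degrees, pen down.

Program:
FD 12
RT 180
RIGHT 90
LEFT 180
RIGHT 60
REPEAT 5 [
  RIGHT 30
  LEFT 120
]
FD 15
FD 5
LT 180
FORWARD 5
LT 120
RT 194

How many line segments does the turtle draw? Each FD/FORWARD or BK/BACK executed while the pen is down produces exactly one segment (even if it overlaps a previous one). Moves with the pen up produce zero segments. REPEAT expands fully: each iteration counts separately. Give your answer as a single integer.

Executing turtle program step by step:
Start: pos=(0,0), heading=0, pen down
FD 12: (0,0) -> (12,0) [heading=0, draw]
RT 180: heading 0 -> 180
RT 90: heading 180 -> 90
LT 180: heading 90 -> 270
RT 60: heading 270 -> 210
REPEAT 5 [
  -- iteration 1/5 --
  RT 30: heading 210 -> 180
  LT 120: heading 180 -> 300
  -- iteration 2/5 --
  RT 30: heading 300 -> 270
  LT 120: heading 270 -> 30
  -- iteration 3/5 --
  RT 30: heading 30 -> 0
  LT 120: heading 0 -> 120
  -- iteration 4/5 --
  RT 30: heading 120 -> 90
  LT 120: heading 90 -> 210
  -- iteration 5/5 --
  RT 30: heading 210 -> 180
  LT 120: heading 180 -> 300
]
FD 15: (12,0) -> (19.5,-12.99) [heading=300, draw]
FD 5: (19.5,-12.99) -> (22,-17.321) [heading=300, draw]
LT 180: heading 300 -> 120
FD 5: (22,-17.321) -> (19.5,-12.99) [heading=120, draw]
LT 120: heading 120 -> 240
RT 194: heading 240 -> 46
Final: pos=(19.5,-12.99), heading=46, 4 segment(s) drawn
Segments drawn: 4

Answer: 4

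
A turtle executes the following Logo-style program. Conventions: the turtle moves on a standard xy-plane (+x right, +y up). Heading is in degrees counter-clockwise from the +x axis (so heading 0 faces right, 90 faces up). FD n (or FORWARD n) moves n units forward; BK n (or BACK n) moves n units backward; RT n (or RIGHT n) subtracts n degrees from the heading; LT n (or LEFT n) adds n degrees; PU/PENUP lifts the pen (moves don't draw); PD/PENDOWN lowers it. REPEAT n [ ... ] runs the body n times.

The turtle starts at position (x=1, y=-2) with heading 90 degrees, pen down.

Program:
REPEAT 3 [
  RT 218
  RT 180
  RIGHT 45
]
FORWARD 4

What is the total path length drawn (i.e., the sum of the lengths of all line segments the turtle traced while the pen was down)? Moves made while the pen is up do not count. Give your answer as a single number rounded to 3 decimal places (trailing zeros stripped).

Executing turtle program step by step:
Start: pos=(1,-2), heading=90, pen down
REPEAT 3 [
  -- iteration 1/3 --
  RT 218: heading 90 -> 232
  RT 180: heading 232 -> 52
  RT 45: heading 52 -> 7
  -- iteration 2/3 --
  RT 218: heading 7 -> 149
  RT 180: heading 149 -> 329
  RT 45: heading 329 -> 284
  -- iteration 3/3 --
  RT 218: heading 284 -> 66
  RT 180: heading 66 -> 246
  RT 45: heading 246 -> 201
]
FD 4: (1,-2) -> (-2.734,-3.433) [heading=201, draw]
Final: pos=(-2.734,-3.433), heading=201, 1 segment(s) drawn

Segment lengths:
  seg 1: (1,-2) -> (-2.734,-3.433), length = 4
Total = 4

Answer: 4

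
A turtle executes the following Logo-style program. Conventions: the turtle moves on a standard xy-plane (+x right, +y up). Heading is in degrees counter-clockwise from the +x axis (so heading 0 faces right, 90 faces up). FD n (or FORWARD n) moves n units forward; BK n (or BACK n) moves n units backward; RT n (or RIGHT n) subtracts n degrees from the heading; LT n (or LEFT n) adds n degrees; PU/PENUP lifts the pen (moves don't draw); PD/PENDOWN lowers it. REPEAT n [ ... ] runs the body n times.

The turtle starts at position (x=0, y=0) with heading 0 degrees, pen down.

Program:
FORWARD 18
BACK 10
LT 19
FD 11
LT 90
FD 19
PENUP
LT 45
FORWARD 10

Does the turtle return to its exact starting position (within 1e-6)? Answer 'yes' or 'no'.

Executing turtle program step by step:
Start: pos=(0,0), heading=0, pen down
FD 18: (0,0) -> (18,0) [heading=0, draw]
BK 10: (18,0) -> (8,0) [heading=0, draw]
LT 19: heading 0 -> 19
FD 11: (8,0) -> (18.401,3.581) [heading=19, draw]
LT 90: heading 19 -> 109
FD 19: (18.401,3.581) -> (12.215,21.546) [heading=109, draw]
PU: pen up
LT 45: heading 109 -> 154
FD 10: (12.215,21.546) -> (3.227,25.93) [heading=154, move]
Final: pos=(3.227,25.93), heading=154, 4 segment(s) drawn

Start position: (0, 0)
Final position: (3.227, 25.93)
Distance = 26.13; >= 1e-6 -> NOT closed

Answer: no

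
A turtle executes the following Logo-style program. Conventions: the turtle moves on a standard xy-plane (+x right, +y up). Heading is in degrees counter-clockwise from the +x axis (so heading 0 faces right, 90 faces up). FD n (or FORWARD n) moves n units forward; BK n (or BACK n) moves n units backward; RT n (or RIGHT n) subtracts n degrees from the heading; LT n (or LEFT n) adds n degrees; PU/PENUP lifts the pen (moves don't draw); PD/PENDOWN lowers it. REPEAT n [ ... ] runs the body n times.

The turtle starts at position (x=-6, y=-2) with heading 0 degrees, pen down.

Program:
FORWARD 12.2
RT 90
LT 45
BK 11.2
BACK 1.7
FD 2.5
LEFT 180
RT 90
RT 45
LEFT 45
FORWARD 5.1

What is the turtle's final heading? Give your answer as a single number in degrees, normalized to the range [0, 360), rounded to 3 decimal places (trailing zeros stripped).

Answer: 45

Derivation:
Executing turtle program step by step:
Start: pos=(-6,-2), heading=0, pen down
FD 12.2: (-6,-2) -> (6.2,-2) [heading=0, draw]
RT 90: heading 0 -> 270
LT 45: heading 270 -> 315
BK 11.2: (6.2,-2) -> (-1.72,5.92) [heading=315, draw]
BK 1.7: (-1.72,5.92) -> (-2.922,7.122) [heading=315, draw]
FD 2.5: (-2.922,7.122) -> (-1.154,5.354) [heading=315, draw]
LT 180: heading 315 -> 135
RT 90: heading 135 -> 45
RT 45: heading 45 -> 0
LT 45: heading 0 -> 45
FD 5.1: (-1.154,5.354) -> (2.452,8.96) [heading=45, draw]
Final: pos=(2.452,8.96), heading=45, 5 segment(s) drawn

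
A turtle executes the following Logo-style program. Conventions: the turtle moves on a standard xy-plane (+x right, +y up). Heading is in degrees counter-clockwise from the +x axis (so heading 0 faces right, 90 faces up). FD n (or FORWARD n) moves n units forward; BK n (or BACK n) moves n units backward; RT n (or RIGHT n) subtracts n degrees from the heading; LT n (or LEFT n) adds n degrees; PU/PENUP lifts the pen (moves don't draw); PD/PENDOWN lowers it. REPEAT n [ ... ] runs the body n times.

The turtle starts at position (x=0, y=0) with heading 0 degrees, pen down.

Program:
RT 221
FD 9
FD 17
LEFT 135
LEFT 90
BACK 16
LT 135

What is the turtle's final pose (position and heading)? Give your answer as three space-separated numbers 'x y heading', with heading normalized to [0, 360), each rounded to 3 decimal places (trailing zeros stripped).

Executing turtle program step by step:
Start: pos=(0,0), heading=0, pen down
RT 221: heading 0 -> 139
FD 9: (0,0) -> (-6.792,5.905) [heading=139, draw]
FD 17: (-6.792,5.905) -> (-19.622,17.058) [heading=139, draw]
LT 135: heading 139 -> 274
LT 90: heading 274 -> 4
BK 16: (-19.622,17.058) -> (-35.583,15.941) [heading=4, draw]
LT 135: heading 4 -> 139
Final: pos=(-35.583,15.941), heading=139, 3 segment(s) drawn

Answer: -35.583 15.941 139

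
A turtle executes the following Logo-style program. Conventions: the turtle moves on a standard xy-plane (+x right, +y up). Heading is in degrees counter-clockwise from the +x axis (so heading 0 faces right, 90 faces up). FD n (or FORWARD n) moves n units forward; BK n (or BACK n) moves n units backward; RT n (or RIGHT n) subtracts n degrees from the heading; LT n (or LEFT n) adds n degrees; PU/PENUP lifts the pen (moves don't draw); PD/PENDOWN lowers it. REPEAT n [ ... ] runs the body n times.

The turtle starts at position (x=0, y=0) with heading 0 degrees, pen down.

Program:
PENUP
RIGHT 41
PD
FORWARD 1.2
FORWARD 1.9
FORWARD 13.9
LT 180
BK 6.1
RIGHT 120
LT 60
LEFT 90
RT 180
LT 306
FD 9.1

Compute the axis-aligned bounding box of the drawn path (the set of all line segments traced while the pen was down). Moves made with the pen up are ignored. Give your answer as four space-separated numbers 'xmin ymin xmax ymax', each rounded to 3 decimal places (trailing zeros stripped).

Executing turtle program step by step:
Start: pos=(0,0), heading=0, pen down
PU: pen up
RT 41: heading 0 -> 319
PD: pen down
FD 1.2: (0,0) -> (0.906,-0.787) [heading=319, draw]
FD 1.9: (0.906,-0.787) -> (2.34,-2.034) [heading=319, draw]
FD 13.9: (2.34,-2.034) -> (12.83,-11.153) [heading=319, draw]
LT 180: heading 319 -> 139
BK 6.1: (12.83,-11.153) -> (17.434,-15.155) [heading=139, draw]
RT 120: heading 139 -> 19
LT 60: heading 19 -> 79
LT 90: heading 79 -> 169
RT 180: heading 169 -> 349
LT 306: heading 349 -> 295
FD 9.1: (17.434,-15.155) -> (21.28,-23.402) [heading=295, draw]
Final: pos=(21.28,-23.402), heading=295, 5 segment(s) drawn

Segment endpoints: x in {0, 0.906, 2.34, 12.83, 17.434, 21.28}, y in {-23.402, -15.155, -11.153, -2.034, -0.787, 0}
xmin=0, ymin=-23.402, xmax=21.28, ymax=0

Answer: 0 -23.402 21.28 0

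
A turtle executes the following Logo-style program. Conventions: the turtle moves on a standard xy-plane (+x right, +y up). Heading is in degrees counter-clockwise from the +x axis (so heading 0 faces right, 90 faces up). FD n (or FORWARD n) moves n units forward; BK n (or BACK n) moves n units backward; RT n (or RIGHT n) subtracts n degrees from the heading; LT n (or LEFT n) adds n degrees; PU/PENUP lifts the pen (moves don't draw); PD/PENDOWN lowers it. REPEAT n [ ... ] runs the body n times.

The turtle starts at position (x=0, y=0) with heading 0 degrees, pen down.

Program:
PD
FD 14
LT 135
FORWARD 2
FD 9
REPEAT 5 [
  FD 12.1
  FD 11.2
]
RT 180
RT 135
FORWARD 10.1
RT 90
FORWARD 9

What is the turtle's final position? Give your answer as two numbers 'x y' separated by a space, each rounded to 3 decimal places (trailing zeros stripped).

Executing turtle program step by step:
Start: pos=(0,0), heading=0, pen down
PD: pen down
FD 14: (0,0) -> (14,0) [heading=0, draw]
LT 135: heading 0 -> 135
FD 2: (14,0) -> (12.586,1.414) [heading=135, draw]
FD 9: (12.586,1.414) -> (6.222,7.778) [heading=135, draw]
REPEAT 5 [
  -- iteration 1/5 --
  FD 12.1: (6.222,7.778) -> (-2.334,16.334) [heading=135, draw]
  FD 11.2: (-2.334,16.334) -> (-10.254,24.254) [heading=135, draw]
  -- iteration 2/5 --
  FD 12.1: (-10.254,24.254) -> (-18.81,32.81) [heading=135, draw]
  FD 11.2: (-18.81,32.81) -> (-26.729,40.729) [heading=135, draw]
  -- iteration 3/5 --
  FD 12.1: (-26.729,40.729) -> (-35.285,49.285) [heading=135, draw]
  FD 11.2: (-35.285,49.285) -> (-43.205,57.205) [heading=135, draw]
  -- iteration 4/5 --
  FD 12.1: (-43.205,57.205) -> (-51.761,65.761) [heading=135, draw]
  FD 11.2: (-51.761,65.761) -> (-59.681,73.681) [heading=135, draw]
  -- iteration 5/5 --
  FD 12.1: (-59.681,73.681) -> (-68.237,82.237) [heading=135, draw]
  FD 11.2: (-68.237,82.237) -> (-76.156,90.156) [heading=135, draw]
]
RT 180: heading 135 -> 315
RT 135: heading 315 -> 180
FD 10.1: (-76.156,90.156) -> (-86.256,90.156) [heading=180, draw]
RT 90: heading 180 -> 90
FD 9: (-86.256,90.156) -> (-86.256,99.156) [heading=90, draw]
Final: pos=(-86.256,99.156), heading=90, 15 segment(s) drawn

Answer: -86.256 99.156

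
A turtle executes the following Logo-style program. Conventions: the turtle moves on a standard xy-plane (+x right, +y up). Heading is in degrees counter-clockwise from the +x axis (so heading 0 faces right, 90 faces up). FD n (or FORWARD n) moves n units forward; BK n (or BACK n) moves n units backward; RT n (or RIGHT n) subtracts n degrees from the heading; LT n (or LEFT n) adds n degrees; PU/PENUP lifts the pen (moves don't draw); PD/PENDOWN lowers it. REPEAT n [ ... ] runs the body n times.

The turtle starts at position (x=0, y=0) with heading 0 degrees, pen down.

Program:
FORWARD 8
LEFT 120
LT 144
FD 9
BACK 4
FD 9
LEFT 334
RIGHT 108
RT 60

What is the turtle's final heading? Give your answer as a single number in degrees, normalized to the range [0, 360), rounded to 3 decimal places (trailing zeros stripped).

Executing turtle program step by step:
Start: pos=(0,0), heading=0, pen down
FD 8: (0,0) -> (8,0) [heading=0, draw]
LT 120: heading 0 -> 120
LT 144: heading 120 -> 264
FD 9: (8,0) -> (7.059,-8.951) [heading=264, draw]
BK 4: (7.059,-8.951) -> (7.477,-4.973) [heading=264, draw]
FD 9: (7.477,-4.973) -> (6.537,-13.923) [heading=264, draw]
LT 334: heading 264 -> 238
RT 108: heading 238 -> 130
RT 60: heading 130 -> 70
Final: pos=(6.537,-13.923), heading=70, 4 segment(s) drawn

Answer: 70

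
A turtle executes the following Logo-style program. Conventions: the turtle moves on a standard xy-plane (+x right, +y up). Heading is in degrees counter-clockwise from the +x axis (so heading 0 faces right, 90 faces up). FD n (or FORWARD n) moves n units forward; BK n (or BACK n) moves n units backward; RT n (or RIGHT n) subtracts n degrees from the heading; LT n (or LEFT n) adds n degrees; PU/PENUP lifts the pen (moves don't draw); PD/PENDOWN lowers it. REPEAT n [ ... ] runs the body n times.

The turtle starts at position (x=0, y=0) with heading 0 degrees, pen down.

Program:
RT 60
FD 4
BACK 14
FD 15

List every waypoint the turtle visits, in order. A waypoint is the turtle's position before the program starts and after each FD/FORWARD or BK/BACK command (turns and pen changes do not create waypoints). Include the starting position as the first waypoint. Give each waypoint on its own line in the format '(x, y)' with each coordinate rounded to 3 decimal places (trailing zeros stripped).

Executing turtle program step by step:
Start: pos=(0,0), heading=0, pen down
RT 60: heading 0 -> 300
FD 4: (0,0) -> (2,-3.464) [heading=300, draw]
BK 14: (2,-3.464) -> (-5,8.66) [heading=300, draw]
FD 15: (-5,8.66) -> (2.5,-4.33) [heading=300, draw]
Final: pos=(2.5,-4.33), heading=300, 3 segment(s) drawn
Waypoints (4 total):
(0, 0)
(2, -3.464)
(-5, 8.66)
(2.5, -4.33)

Answer: (0, 0)
(2, -3.464)
(-5, 8.66)
(2.5, -4.33)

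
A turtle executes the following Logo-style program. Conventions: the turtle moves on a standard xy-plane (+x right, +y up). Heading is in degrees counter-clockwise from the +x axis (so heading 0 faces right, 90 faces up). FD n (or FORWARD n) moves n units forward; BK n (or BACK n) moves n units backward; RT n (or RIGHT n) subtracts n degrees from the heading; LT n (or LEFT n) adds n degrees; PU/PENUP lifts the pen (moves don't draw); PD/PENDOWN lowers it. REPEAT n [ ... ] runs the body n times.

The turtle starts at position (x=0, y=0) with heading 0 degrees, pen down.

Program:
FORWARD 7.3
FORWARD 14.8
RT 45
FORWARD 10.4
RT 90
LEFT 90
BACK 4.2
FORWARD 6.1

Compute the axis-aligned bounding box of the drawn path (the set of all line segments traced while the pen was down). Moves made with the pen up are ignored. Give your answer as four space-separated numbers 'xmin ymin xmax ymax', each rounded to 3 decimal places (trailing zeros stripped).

Executing turtle program step by step:
Start: pos=(0,0), heading=0, pen down
FD 7.3: (0,0) -> (7.3,0) [heading=0, draw]
FD 14.8: (7.3,0) -> (22.1,0) [heading=0, draw]
RT 45: heading 0 -> 315
FD 10.4: (22.1,0) -> (29.454,-7.354) [heading=315, draw]
RT 90: heading 315 -> 225
LT 90: heading 225 -> 315
BK 4.2: (29.454,-7.354) -> (26.484,-4.384) [heading=315, draw]
FD 6.1: (26.484,-4.384) -> (30.797,-8.697) [heading=315, draw]
Final: pos=(30.797,-8.697), heading=315, 5 segment(s) drawn

Segment endpoints: x in {0, 7.3, 22.1, 26.484, 29.454, 30.797}, y in {-8.697, -7.354, -4.384, 0}
xmin=0, ymin=-8.697, xmax=30.797, ymax=0

Answer: 0 -8.697 30.797 0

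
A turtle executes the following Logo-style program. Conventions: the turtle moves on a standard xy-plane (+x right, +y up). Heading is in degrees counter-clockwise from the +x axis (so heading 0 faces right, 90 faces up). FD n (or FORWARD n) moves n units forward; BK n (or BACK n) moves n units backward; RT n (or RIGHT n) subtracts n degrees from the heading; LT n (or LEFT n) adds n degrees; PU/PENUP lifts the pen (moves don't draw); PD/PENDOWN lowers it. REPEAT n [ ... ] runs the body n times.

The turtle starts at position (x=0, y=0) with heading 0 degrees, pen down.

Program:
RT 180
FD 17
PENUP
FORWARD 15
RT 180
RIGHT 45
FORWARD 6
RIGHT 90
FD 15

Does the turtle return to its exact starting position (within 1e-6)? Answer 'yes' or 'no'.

Executing turtle program step by step:
Start: pos=(0,0), heading=0, pen down
RT 180: heading 0 -> 180
FD 17: (0,0) -> (-17,0) [heading=180, draw]
PU: pen up
FD 15: (-17,0) -> (-32,0) [heading=180, move]
RT 180: heading 180 -> 0
RT 45: heading 0 -> 315
FD 6: (-32,0) -> (-27.757,-4.243) [heading=315, move]
RT 90: heading 315 -> 225
FD 15: (-27.757,-4.243) -> (-38.364,-14.849) [heading=225, move]
Final: pos=(-38.364,-14.849), heading=225, 1 segment(s) drawn

Start position: (0, 0)
Final position: (-38.364, -14.849)
Distance = 41.137; >= 1e-6 -> NOT closed

Answer: no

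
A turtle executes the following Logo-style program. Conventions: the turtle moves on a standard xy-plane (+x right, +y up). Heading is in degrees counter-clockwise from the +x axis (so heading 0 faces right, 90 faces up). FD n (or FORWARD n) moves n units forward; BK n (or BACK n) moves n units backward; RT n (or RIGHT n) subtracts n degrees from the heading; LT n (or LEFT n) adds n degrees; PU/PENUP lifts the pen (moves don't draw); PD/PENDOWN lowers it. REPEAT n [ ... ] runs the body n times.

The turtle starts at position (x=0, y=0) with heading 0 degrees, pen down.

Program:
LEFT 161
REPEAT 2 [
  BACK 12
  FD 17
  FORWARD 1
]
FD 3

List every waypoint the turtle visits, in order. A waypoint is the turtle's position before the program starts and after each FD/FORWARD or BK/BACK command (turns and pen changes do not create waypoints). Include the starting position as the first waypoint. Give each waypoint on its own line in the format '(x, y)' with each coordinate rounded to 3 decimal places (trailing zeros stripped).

Answer: (0, 0)
(11.346, -3.907)
(-4.728, 1.628)
(-5.673, 1.953)
(5.673, -1.953)
(-10.401, 3.581)
(-11.346, 3.907)
(-14.183, 4.884)

Derivation:
Executing turtle program step by step:
Start: pos=(0,0), heading=0, pen down
LT 161: heading 0 -> 161
REPEAT 2 [
  -- iteration 1/2 --
  BK 12: (0,0) -> (11.346,-3.907) [heading=161, draw]
  FD 17: (11.346,-3.907) -> (-4.728,1.628) [heading=161, draw]
  FD 1: (-4.728,1.628) -> (-5.673,1.953) [heading=161, draw]
  -- iteration 2/2 --
  BK 12: (-5.673,1.953) -> (5.673,-1.953) [heading=161, draw]
  FD 17: (5.673,-1.953) -> (-10.401,3.581) [heading=161, draw]
  FD 1: (-10.401,3.581) -> (-11.346,3.907) [heading=161, draw]
]
FD 3: (-11.346,3.907) -> (-14.183,4.884) [heading=161, draw]
Final: pos=(-14.183,4.884), heading=161, 7 segment(s) drawn
Waypoints (8 total):
(0, 0)
(11.346, -3.907)
(-4.728, 1.628)
(-5.673, 1.953)
(5.673, -1.953)
(-10.401, 3.581)
(-11.346, 3.907)
(-14.183, 4.884)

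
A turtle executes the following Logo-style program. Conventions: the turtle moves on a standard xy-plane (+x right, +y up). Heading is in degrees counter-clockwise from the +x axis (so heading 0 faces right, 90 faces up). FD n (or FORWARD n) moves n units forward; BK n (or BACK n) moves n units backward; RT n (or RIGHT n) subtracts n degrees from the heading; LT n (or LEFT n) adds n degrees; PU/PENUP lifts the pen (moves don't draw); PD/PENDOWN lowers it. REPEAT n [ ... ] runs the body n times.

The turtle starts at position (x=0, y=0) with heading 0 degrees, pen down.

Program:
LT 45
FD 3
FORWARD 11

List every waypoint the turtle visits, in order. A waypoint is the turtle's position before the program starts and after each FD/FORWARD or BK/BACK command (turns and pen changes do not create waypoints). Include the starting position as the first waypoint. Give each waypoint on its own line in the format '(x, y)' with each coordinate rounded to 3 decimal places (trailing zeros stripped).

Answer: (0, 0)
(2.121, 2.121)
(9.899, 9.899)

Derivation:
Executing turtle program step by step:
Start: pos=(0,0), heading=0, pen down
LT 45: heading 0 -> 45
FD 3: (0,0) -> (2.121,2.121) [heading=45, draw]
FD 11: (2.121,2.121) -> (9.899,9.899) [heading=45, draw]
Final: pos=(9.899,9.899), heading=45, 2 segment(s) drawn
Waypoints (3 total):
(0, 0)
(2.121, 2.121)
(9.899, 9.899)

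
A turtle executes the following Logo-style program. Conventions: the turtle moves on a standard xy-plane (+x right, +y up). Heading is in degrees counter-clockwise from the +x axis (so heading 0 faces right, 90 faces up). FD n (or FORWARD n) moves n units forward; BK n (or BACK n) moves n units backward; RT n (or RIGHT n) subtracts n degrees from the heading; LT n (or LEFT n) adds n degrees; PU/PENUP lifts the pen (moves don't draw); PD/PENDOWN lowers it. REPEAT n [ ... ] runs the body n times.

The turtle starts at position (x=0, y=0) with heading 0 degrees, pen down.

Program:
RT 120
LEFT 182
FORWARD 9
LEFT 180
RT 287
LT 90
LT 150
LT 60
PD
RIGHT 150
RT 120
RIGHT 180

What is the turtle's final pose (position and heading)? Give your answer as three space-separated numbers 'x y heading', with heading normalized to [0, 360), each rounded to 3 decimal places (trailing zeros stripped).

Executing turtle program step by step:
Start: pos=(0,0), heading=0, pen down
RT 120: heading 0 -> 240
LT 182: heading 240 -> 62
FD 9: (0,0) -> (4.225,7.947) [heading=62, draw]
LT 180: heading 62 -> 242
RT 287: heading 242 -> 315
LT 90: heading 315 -> 45
LT 150: heading 45 -> 195
LT 60: heading 195 -> 255
PD: pen down
RT 150: heading 255 -> 105
RT 120: heading 105 -> 345
RT 180: heading 345 -> 165
Final: pos=(4.225,7.947), heading=165, 1 segment(s) drawn

Answer: 4.225 7.947 165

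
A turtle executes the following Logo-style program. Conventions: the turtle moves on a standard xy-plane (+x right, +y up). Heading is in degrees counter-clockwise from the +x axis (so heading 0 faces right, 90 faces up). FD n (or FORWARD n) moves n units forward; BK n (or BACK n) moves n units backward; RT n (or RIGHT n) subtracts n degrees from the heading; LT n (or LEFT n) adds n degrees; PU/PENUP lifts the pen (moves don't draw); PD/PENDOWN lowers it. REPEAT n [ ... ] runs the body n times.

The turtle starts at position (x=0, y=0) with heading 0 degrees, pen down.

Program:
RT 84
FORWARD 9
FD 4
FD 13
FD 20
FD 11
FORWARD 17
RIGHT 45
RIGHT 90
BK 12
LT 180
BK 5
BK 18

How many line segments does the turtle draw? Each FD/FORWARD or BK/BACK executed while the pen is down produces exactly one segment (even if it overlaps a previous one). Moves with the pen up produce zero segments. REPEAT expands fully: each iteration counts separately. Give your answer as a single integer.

Answer: 9

Derivation:
Executing turtle program step by step:
Start: pos=(0,0), heading=0, pen down
RT 84: heading 0 -> 276
FD 9: (0,0) -> (0.941,-8.951) [heading=276, draw]
FD 4: (0.941,-8.951) -> (1.359,-12.929) [heading=276, draw]
FD 13: (1.359,-12.929) -> (2.718,-25.858) [heading=276, draw]
FD 20: (2.718,-25.858) -> (4.808,-45.748) [heading=276, draw]
FD 11: (4.808,-45.748) -> (5.958,-56.688) [heading=276, draw]
FD 17: (5.958,-56.688) -> (7.735,-73.595) [heading=276, draw]
RT 45: heading 276 -> 231
RT 90: heading 231 -> 141
BK 12: (7.735,-73.595) -> (17.061,-81.146) [heading=141, draw]
LT 180: heading 141 -> 321
BK 5: (17.061,-81.146) -> (13.175,-78) [heading=321, draw]
BK 18: (13.175,-78) -> (-0.813,-66.672) [heading=321, draw]
Final: pos=(-0.813,-66.672), heading=321, 9 segment(s) drawn
Segments drawn: 9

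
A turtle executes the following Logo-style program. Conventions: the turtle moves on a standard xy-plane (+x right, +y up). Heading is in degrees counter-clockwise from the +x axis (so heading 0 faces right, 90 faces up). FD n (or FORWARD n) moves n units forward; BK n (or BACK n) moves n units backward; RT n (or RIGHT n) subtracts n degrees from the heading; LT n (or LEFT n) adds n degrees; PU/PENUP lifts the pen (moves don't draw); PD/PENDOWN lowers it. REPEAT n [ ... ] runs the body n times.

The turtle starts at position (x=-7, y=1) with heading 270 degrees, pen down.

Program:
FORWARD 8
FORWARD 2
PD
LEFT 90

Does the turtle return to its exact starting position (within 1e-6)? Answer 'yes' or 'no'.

Answer: no

Derivation:
Executing turtle program step by step:
Start: pos=(-7,1), heading=270, pen down
FD 8: (-7,1) -> (-7,-7) [heading=270, draw]
FD 2: (-7,-7) -> (-7,-9) [heading=270, draw]
PD: pen down
LT 90: heading 270 -> 0
Final: pos=(-7,-9), heading=0, 2 segment(s) drawn

Start position: (-7, 1)
Final position: (-7, -9)
Distance = 10; >= 1e-6 -> NOT closed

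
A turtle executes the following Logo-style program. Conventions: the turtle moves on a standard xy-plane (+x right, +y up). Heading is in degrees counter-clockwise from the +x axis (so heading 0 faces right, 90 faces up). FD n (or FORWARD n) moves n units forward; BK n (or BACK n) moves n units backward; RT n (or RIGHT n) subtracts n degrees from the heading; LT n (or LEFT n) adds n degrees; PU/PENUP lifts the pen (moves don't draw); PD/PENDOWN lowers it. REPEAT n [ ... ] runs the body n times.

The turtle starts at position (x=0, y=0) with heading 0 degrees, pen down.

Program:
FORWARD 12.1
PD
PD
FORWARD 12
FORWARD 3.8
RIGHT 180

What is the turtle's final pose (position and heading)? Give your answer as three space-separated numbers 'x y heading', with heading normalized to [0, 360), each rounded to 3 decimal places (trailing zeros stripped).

Answer: 27.9 0 180

Derivation:
Executing turtle program step by step:
Start: pos=(0,0), heading=0, pen down
FD 12.1: (0,0) -> (12.1,0) [heading=0, draw]
PD: pen down
PD: pen down
FD 12: (12.1,0) -> (24.1,0) [heading=0, draw]
FD 3.8: (24.1,0) -> (27.9,0) [heading=0, draw]
RT 180: heading 0 -> 180
Final: pos=(27.9,0), heading=180, 3 segment(s) drawn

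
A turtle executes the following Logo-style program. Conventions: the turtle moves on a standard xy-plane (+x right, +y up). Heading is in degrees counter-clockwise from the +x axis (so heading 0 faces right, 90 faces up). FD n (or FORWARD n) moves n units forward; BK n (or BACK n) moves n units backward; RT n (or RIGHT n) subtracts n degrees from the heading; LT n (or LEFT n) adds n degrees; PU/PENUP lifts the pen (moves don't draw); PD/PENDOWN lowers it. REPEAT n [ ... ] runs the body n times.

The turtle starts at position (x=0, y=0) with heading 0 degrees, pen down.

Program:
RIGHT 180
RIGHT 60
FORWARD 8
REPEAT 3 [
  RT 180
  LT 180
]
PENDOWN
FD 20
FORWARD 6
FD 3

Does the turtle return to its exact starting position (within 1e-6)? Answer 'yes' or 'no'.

Executing turtle program step by step:
Start: pos=(0,0), heading=0, pen down
RT 180: heading 0 -> 180
RT 60: heading 180 -> 120
FD 8: (0,0) -> (-4,6.928) [heading=120, draw]
REPEAT 3 [
  -- iteration 1/3 --
  RT 180: heading 120 -> 300
  LT 180: heading 300 -> 120
  -- iteration 2/3 --
  RT 180: heading 120 -> 300
  LT 180: heading 300 -> 120
  -- iteration 3/3 --
  RT 180: heading 120 -> 300
  LT 180: heading 300 -> 120
]
PD: pen down
FD 20: (-4,6.928) -> (-14,24.249) [heading=120, draw]
FD 6: (-14,24.249) -> (-17,29.445) [heading=120, draw]
FD 3: (-17,29.445) -> (-18.5,32.043) [heading=120, draw]
Final: pos=(-18.5,32.043), heading=120, 4 segment(s) drawn

Start position: (0, 0)
Final position: (-18.5, 32.043)
Distance = 37; >= 1e-6 -> NOT closed

Answer: no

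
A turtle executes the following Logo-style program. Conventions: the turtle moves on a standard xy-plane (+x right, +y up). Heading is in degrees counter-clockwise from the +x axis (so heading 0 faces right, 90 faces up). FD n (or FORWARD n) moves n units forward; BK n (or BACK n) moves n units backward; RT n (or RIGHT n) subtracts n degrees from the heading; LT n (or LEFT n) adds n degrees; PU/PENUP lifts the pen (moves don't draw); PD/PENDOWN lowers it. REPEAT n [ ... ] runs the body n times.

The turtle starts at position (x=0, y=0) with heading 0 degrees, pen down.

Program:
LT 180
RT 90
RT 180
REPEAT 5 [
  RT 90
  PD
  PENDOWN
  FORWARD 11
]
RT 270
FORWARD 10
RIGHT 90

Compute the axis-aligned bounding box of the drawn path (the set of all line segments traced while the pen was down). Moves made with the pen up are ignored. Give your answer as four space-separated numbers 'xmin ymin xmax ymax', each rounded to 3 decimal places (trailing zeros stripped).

Executing turtle program step by step:
Start: pos=(0,0), heading=0, pen down
LT 180: heading 0 -> 180
RT 90: heading 180 -> 90
RT 180: heading 90 -> 270
REPEAT 5 [
  -- iteration 1/5 --
  RT 90: heading 270 -> 180
  PD: pen down
  PD: pen down
  FD 11: (0,0) -> (-11,0) [heading=180, draw]
  -- iteration 2/5 --
  RT 90: heading 180 -> 90
  PD: pen down
  PD: pen down
  FD 11: (-11,0) -> (-11,11) [heading=90, draw]
  -- iteration 3/5 --
  RT 90: heading 90 -> 0
  PD: pen down
  PD: pen down
  FD 11: (-11,11) -> (0,11) [heading=0, draw]
  -- iteration 4/5 --
  RT 90: heading 0 -> 270
  PD: pen down
  PD: pen down
  FD 11: (0,11) -> (0,0) [heading=270, draw]
  -- iteration 5/5 --
  RT 90: heading 270 -> 180
  PD: pen down
  PD: pen down
  FD 11: (0,0) -> (-11,0) [heading=180, draw]
]
RT 270: heading 180 -> 270
FD 10: (-11,0) -> (-11,-10) [heading=270, draw]
RT 90: heading 270 -> 180
Final: pos=(-11,-10), heading=180, 6 segment(s) drawn

Segment endpoints: x in {-11, -11, -11, -11, 0, 0, 0}, y in {-10, 0, 0, 0, 0, 11, 11}
xmin=-11, ymin=-10, xmax=0, ymax=11

Answer: -11 -10 0 11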